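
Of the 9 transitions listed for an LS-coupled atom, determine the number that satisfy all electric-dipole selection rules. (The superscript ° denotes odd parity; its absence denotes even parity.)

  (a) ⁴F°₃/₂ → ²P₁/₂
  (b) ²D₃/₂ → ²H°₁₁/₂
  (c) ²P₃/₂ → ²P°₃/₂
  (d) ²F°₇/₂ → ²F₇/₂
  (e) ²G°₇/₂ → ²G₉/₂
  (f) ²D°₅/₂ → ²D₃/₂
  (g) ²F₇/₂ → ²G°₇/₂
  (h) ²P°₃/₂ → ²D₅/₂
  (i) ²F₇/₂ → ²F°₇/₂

7

(a) forbidden (ΔS, ΔL fail)
(b) forbidden (ΔL, ΔJ fail)
(c) allowed
(d) allowed
(e) allowed
(f) allowed
(g) allowed
(h) allowed
(i) allowed
Total allowed: 7 of 9.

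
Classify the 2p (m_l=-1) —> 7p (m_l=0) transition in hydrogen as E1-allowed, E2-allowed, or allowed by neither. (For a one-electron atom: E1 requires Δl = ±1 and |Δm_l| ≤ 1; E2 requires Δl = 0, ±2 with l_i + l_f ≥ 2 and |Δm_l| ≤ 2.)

Δl = 1 − 1 = +0; l_i + l_f = 2.
Δm_l = +1.
E1 (Δl = ±1, |Δm_l| ≤ 1): not satisfied.
E2 (Δl = 0,±2, l_i+l_f ≥ 2, |Δm_l| ≤ 2): satisfied.

E2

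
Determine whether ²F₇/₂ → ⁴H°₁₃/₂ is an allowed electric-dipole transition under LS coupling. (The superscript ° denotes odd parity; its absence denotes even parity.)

Initial level: S=1/2, L=3, J=7/2, parity even. Final level: S=3/2, L=5, J=13/2, parity odd.
ΔL = 0, ±1 (not L=0↔0): L: 3 → 5, ΔL = +2 — fails.
ΔJ = 0, ±1 (not J=0↔0): J: 7/2 → 13/2, ΔJ = +3 — fails.
Parity must change: even → odd — ok.
ΔS = 0: S: 1/2 → 3/2 — fails.
Rule(s) violated: ΔS, ΔL, ΔJ.

forbidden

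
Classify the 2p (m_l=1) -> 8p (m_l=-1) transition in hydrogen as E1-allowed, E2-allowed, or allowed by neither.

E2

Δl = 1 − 1 = +0; l_i + l_f = 2.
Δm_l = -2.
E1 (Δl = ±1, |Δm_l| ≤ 1): not satisfied.
E2 (Δl = 0,±2, l_i+l_f ≥ 2, |Δm_l| ≤ 2): satisfied.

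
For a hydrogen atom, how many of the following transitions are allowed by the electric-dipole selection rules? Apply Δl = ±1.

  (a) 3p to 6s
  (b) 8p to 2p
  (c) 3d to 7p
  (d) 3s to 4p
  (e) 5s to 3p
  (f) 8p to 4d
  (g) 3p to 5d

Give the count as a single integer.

6

(a) allowed
(b) forbidden — Δl = +0 (E1 requires Δl = ±1)
(c) allowed
(d) allowed
(e) allowed
(f) allowed
(g) allowed
Total allowed: 6 of 7.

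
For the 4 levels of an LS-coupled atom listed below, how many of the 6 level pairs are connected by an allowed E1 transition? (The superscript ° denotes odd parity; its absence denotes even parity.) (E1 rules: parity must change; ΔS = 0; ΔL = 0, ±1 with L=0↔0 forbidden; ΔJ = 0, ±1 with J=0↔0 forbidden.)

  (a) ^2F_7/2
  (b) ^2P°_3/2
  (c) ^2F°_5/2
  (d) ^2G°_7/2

(a)–(b): forbidden (ΔL, ΔJ).
(a)–(c): allowed.
(a)–(d): allowed.
(b)–(c): forbidden (parity, ΔL).
(b)–(d): forbidden (parity, ΔL, ΔJ).
(c)–(d): forbidden (parity).
Allowed pairs: 2 of 6.

2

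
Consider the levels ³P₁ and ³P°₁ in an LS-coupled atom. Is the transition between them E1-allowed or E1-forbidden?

ΔL = 0, ±1 (not L=0↔0): L: 1 → 1, ΔL = +0 — satisfied.
ΔJ = 0, ±1 (not J=0↔0): J: 1 → 1, ΔJ = +0 — satisfied.
ΔS = 0: S: 1 → 1 — satisfied.
Parity must change: even → odd — satisfied.
All four E1 rules are satisfied.

allowed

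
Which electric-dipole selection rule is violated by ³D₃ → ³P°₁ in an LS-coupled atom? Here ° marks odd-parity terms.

the ΔJ = 0, ±1 rule

Parity must change: even → odd — ✓.
ΔS = 0: S: 1 → 1 — ✓.
ΔL = 0, ±1 (not L=0↔0): L: 2 → 1, ΔL = -1 — ✓.
ΔJ = 0, ±1 (not J=0↔0): J: 3 → 1, ΔJ = -2 — ✗.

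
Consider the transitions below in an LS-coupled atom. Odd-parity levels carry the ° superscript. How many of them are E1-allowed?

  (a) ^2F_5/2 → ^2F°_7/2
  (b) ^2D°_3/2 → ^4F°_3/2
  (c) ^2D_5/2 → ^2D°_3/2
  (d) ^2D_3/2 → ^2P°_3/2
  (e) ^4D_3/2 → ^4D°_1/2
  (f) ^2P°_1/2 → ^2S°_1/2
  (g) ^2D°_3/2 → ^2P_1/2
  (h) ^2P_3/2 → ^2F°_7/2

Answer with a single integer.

(a) allowed
(b) forbidden (parity, ΔS fail)
(c) allowed
(d) allowed
(e) allowed
(f) forbidden (parity fails)
(g) allowed
(h) forbidden (ΔL, ΔJ fail)
Total allowed: 5 of 8.

5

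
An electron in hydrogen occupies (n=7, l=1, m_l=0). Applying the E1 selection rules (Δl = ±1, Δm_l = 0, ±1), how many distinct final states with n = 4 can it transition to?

E1 requires Δl = ±1, so l_f ∈ {0, 2}; with 0 ≤ l_f ≤ n_f−1 = 3, the allowed l_f values are {0, 2}.
For l_f = 0: m_f ∈ {m_i−1, m_i, m_i+1} ∩ [−0, 0] = {0} → 1 state.
For l_f = 2: m_f ∈ {m_i−1, m_i, m_i+1} ∩ [−2, 2] = {-1, 0, 1} → 3 states.
Total: 4.

4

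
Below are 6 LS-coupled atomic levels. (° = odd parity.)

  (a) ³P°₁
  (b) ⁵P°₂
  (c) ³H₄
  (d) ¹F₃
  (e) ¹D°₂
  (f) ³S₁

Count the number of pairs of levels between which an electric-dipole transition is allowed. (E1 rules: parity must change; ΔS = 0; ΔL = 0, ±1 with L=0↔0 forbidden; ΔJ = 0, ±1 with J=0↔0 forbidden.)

(a)–(b): forbidden (parity, ΔS).
(a)–(c): forbidden (ΔL, ΔJ).
(a)–(d): forbidden (ΔS, ΔL, ΔJ).
(a)–(e): forbidden (parity, ΔS).
(a)–(f): allowed.
(b)–(c): forbidden (ΔS, ΔL, ΔJ).
(b)–(d): forbidden (ΔS, ΔL).
(b)–(e): forbidden (parity, ΔS).
(b)–(f): forbidden (ΔS).
(c)–(d): forbidden (parity, ΔS, ΔL).
(c)–(e): forbidden (ΔS, ΔL, ΔJ).
(c)–(f): forbidden (parity, ΔL, ΔJ).
(d)–(e): allowed.
(d)–(f): forbidden (parity, ΔS, ΔL, ΔJ).
(e)–(f): forbidden (ΔS, ΔL).
Allowed pairs: 2 of 15.

2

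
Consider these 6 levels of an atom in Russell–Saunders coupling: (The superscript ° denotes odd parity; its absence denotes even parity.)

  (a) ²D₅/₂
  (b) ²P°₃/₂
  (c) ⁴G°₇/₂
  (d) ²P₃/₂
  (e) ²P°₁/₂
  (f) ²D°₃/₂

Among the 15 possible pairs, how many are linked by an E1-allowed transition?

5

(a)–(b): allowed.
(a)–(c): forbidden (ΔS, ΔL).
(a)–(d): forbidden (parity).
(a)–(e): forbidden (ΔJ).
(a)–(f): allowed.
(b)–(c): forbidden (parity, ΔS, ΔL, ΔJ).
(b)–(d): allowed.
(b)–(e): forbidden (parity).
(b)–(f): forbidden (parity).
(c)–(d): forbidden (ΔS, ΔL, ΔJ).
(c)–(e): forbidden (parity, ΔS, ΔL, ΔJ).
(c)–(f): forbidden (parity, ΔS, ΔL, ΔJ).
(d)–(e): allowed.
(d)–(f): allowed.
(e)–(f): forbidden (parity).
Allowed pairs: 5 of 15.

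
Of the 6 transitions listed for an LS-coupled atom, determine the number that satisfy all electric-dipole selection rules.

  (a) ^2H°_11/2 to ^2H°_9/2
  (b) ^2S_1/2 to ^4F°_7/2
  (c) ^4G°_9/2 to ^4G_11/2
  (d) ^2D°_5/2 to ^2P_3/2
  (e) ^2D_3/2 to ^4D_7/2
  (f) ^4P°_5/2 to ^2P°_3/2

2

(a) forbidden (parity fails)
(b) forbidden (ΔS, ΔL, ΔJ fail)
(c) allowed
(d) allowed
(e) forbidden (parity, ΔS, ΔJ fail)
(f) forbidden (parity, ΔS fail)
Total allowed: 2 of 6.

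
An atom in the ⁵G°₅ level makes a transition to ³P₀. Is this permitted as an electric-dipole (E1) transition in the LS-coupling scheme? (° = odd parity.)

Reading off the term symbols: S 2→1, L 4→1, J 5→0, parity odd→even.
Parity must change: odd → even — ✓.
ΔS = 0: S: 2 → 1 — ✗.
ΔL = 0, ±1 (not L=0↔0): L: 4 → 1, ΔL = -3 — ✗.
ΔJ = 0, ±1 (not J=0↔0): J: 5 → 0, ΔJ = -5 — ✗.
Rule(s) violated: ΔS, ΔL, ΔJ.

forbidden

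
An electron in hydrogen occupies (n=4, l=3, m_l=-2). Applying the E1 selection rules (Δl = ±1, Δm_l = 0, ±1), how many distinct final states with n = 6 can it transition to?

5

E1 requires Δl = ±1, so l_f ∈ {2, 4}; with 0 ≤ l_f ≤ n_f−1 = 5, the allowed l_f values are {2, 4}.
For l_f = 2: m_f ∈ {m_i−1, m_i, m_i+1} ∩ [−2, 2] = {-2, -1} → 2 states.
For l_f = 4: m_f ∈ {m_i−1, m_i, m_i+1} ∩ [−4, 4] = {-3, -2, -1} → 3 states.
Total: 5.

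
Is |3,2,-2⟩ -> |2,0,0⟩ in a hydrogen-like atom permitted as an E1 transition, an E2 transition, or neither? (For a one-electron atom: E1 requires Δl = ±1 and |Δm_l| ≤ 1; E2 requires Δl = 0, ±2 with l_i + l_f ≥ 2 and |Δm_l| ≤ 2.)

Δl = 0 − 2 = -2; l_i + l_f = 2.
Δm_l = +2.
E1 (Δl = ±1, |Δm_l| ≤ 1): not satisfied.
E2 (Δl = 0,±2, l_i+l_f ≥ 2, |Δm_l| ≤ 2): satisfied.

E2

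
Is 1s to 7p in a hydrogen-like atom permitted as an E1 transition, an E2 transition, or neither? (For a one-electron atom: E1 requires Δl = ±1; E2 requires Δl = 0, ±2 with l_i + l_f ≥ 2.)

E1

Δl = 1 − 0 = +1; l_i + l_f = 1.
E1 (Δl = ±1): satisfied.
E2 (Δl = 0,±2, l_i+l_f ≥ 2): not satisfied.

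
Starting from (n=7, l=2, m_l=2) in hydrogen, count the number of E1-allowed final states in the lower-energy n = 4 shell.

E1 requires Δl = ±1, so l_f ∈ {1, 3}; with 0 ≤ l_f ≤ n_f−1 = 3, the allowed l_f values are {1, 3}.
For l_f = 1: m_f ∈ {m_i−1, m_i, m_i+1} ∩ [−1, 1] = {1} → 1 state.
For l_f = 3: m_f ∈ {m_i−1, m_i, m_i+1} ∩ [−3, 3] = {1, 2, 3} → 3 states.
Total: 4.

4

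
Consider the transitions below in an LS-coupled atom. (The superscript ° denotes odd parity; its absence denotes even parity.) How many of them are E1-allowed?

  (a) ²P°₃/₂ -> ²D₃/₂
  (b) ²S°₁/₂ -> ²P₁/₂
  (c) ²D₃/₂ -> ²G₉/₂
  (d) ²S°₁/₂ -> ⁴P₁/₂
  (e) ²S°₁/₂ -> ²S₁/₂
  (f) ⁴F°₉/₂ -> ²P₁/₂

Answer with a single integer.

(a) allowed
(b) allowed
(c) forbidden (parity, ΔL, ΔJ fail)
(d) forbidden (ΔS fails)
(e) forbidden (ΔL fails)
(f) forbidden (ΔS, ΔL, ΔJ fail)
Total allowed: 2 of 6.

2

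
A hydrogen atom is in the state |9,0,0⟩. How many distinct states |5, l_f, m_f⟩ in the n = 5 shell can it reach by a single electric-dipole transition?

3

E1 requires Δl = ±1, so l_f ∈ {-1, 1}; with 0 ≤ l_f ≤ n_f−1 = 4, the allowed l_f values are {1}.
For l_f = 1: m_f ∈ {m_i−1, m_i, m_i+1} ∩ [−1, 1] = {-1, 0, 1} → 3 states.
Total: 3.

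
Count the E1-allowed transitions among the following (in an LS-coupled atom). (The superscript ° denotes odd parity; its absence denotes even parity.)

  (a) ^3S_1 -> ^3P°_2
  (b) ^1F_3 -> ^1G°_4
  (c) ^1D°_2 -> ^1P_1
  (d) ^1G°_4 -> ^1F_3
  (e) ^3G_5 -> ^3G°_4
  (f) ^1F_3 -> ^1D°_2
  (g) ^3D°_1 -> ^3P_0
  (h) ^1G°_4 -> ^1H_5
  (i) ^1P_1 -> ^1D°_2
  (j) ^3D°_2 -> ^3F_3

(a) allowed
(b) allowed
(c) allowed
(d) allowed
(e) allowed
(f) allowed
(g) allowed
(h) allowed
(i) allowed
(j) allowed
Total allowed: 10 of 10.

10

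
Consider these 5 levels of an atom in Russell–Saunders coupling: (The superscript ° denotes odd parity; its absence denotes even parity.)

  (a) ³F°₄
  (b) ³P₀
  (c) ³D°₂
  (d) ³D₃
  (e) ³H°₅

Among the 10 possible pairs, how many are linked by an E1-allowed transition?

2

(a)–(b): forbidden (ΔL, ΔJ).
(a)–(c): forbidden (parity, ΔJ).
(a)–(d): allowed.
(a)–(e): forbidden (parity, ΔL).
(b)–(c): forbidden (ΔJ).
(b)–(d): forbidden (parity, ΔJ).
(b)–(e): forbidden (ΔL, ΔJ).
(c)–(d): allowed.
(c)–(e): forbidden (parity, ΔL, ΔJ).
(d)–(e): forbidden (ΔL, ΔJ).
Allowed pairs: 2 of 10.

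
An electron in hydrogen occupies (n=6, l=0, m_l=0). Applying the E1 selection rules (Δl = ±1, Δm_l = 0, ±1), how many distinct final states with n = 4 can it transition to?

3

E1 requires Δl = ±1, so l_f ∈ {-1, 1}; with 0 ≤ l_f ≤ n_f−1 = 3, the allowed l_f values are {1}.
For l_f = 1: m_f ∈ {m_i−1, m_i, m_i+1} ∩ [−1, 1] = {-1, 0, 1} → 3 states.
Total: 3.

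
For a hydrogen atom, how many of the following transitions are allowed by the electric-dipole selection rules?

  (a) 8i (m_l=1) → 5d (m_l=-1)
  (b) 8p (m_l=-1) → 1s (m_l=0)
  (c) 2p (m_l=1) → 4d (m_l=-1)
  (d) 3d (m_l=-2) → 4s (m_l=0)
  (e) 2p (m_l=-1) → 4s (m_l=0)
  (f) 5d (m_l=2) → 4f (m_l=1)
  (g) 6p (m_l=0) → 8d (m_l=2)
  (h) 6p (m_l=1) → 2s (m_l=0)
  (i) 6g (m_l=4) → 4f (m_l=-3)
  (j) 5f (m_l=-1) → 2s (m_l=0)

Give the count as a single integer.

(a) forbidden — Δl = -4 (E1 requires Δl = ±1); Δm_l = -2 (E1 requires Δm_l = 0, ±1)
(b) allowed
(c) forbidden — Δm_l = -2 (E1 requires Δm_l = 0, ±1)
(d) forbidden — Δl = -2 (E1 requires Δl = ±1); Δm_l = +2 (E1 requires Δm_l = 0, ±1)
(e) allowed
(f) allowed
(g) forbidden — Δm_l = +2 (E1 requires Δm_l = 0, ±1)
(h) allowed
(i) forbidden — Δm_l = -7 (E1 requires Δm_l = 0, ±1)
(j) forbidden — Δl = -3 (E1 requires Δl = ±1)
Total allowed: 4 of 10.

4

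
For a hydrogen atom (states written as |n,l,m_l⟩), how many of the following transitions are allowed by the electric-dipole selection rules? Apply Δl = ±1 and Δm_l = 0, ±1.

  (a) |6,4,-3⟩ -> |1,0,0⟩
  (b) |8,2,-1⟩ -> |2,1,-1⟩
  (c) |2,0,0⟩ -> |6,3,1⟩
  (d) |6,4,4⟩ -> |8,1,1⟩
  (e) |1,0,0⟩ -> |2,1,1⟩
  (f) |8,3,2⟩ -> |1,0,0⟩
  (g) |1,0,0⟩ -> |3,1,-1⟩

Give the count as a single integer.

3

(a) forbidden — Δl = -4 (E1 requires Δl = ±1); Δm_l = +3 (E1 requires Δm_l = 0, ±1)
(b) allowed
(c) forbidden — Δl = +3 (E1 requires Δl = ±1)
(d) forbidden — Δl = -3 (E1 requires Δl = ±1); Δm_l = -3 (E1 requires Δm_l = 0, ±1)
(e) allowed
(f) forbidden — Δl = -3 (E1 requires Δl = ±1); Δm_l = -2 (E1 requires Δm_l = 0, ±1)
(g) allowed
Total allowed: 3 of 7.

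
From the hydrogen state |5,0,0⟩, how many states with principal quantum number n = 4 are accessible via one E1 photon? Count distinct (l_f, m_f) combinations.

E1 requires Δl = ±1, so l_f ∈ {-1, 1}; with 0 ≤ l_f ≤ n_f−1 = 3, the allowed l_f values are {1}.
For l_f = 1: m_f ∈ {m_i−1, m_i, m_i+1} ∩ [−1, 1] = {-1, 0, 1} → 3 states.
Total: 3.

3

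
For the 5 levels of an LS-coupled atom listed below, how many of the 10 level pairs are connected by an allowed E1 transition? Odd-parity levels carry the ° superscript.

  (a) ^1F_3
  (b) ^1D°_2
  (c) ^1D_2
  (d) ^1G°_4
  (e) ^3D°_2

(a)–(b): allowed.
(a)–(c): forbidden (parity).
(a)–(d): allowed.
(a)–(e): forbidden (ΔS).
(b)–(c): allowed.
(b)–(d): forbidden (parity, ΔL, ΔJ).
(b)–(e): forbidden (parity, ΔS).
(c)–(d): forbidden (ΔL, ΔJ).
(c)–(e): forbidden (ΔS).
(d)–(e): forbidden (parity, ΔS, ΔL, ΔJ).
Allowed pairs: 3 of 10.

3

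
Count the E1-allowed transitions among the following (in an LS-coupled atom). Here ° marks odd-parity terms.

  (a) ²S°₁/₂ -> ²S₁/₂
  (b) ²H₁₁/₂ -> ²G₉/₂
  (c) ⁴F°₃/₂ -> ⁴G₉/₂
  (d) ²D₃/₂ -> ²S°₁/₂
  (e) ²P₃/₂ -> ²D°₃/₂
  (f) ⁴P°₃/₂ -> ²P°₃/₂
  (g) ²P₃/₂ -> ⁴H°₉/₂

(a) forbidden (ΔL fails)
(b) forbidden (parity fails)
(c) forbidden (ΔJ fails)
(d) forbidden (ΔL fails)
(e) allowed
(f) forbidden (parity, ΔS fail)
(g) forbidden (ΔS, ΔL, ΔJ fail)
Total allowed: 1 of 7.

1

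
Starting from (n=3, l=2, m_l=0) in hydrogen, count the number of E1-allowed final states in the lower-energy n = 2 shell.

E1 requires Δl = ±1, so l_f ∈ {1, 3}; with 0 ≤ l_f ≤ n_f−1 = 1, the allowed l_f values are {1}.
For l_f = 1: m_f ∈ {m_i−1, m_i, m_i+1} ∩ [−1, 1] = {-1, 0, 1} → 3 states.
Total: 3.

3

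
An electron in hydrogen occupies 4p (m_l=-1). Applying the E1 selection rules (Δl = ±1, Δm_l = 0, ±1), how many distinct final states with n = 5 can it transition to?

E1 requires Δl = ±1, so l_f ∈ {0, 2}; with 0 ≤ l_f ≤ n_f−1 = 4, the allowed l_f values are {0, 2}.
For l_f = 0: m_f ∈ {m_i−1, m_i, m_i+1} ∩ [−0, 0] = {0} → 1 state.
For l_f = 2: m_f ∈ {m_i−1, m_i, m_i+1} ∩ [−2, 2] = {-2, -1, 0} → 3 states.
Total: 4.

4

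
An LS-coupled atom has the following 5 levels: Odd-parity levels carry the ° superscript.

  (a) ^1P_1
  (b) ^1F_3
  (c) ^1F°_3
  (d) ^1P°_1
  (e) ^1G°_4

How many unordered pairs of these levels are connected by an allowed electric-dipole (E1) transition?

(a)–(b): forbidden (parity, ΔL, ΔJ).
(a)–(c): forbidden (ΔL, ΔJ).
(a)–(d): allowed.
(a)–(e): forbidden (ΔL, ΔJ).
(b)–(c): allowed.
(b)–(d): forbidden (ΔL, ΔJ).
(b)–(e): allowed.
(c)–(d): forbidden (parity, ΔL, ΔJ).
(c)–(e): forbidden (parity).
(d)–(e): forbidden (parity, ΔL, ΔJ).
Allowed pairs: 3 of 10.

3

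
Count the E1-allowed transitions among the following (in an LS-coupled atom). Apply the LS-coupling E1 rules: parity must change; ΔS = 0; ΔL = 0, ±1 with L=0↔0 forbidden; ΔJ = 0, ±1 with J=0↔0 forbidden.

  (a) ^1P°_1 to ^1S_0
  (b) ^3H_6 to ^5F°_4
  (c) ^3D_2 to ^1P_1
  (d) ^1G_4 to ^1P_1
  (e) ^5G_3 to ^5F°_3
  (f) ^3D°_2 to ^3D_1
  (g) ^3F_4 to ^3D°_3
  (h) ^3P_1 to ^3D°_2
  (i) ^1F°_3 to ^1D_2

6

(a) allowed
(b) forbidden (ΔS, ΔL, ΔJ fail)
(c) forbidden (parity, ΔS fail)
(d) forbidden (parity, ΔL, ΔJ fail)
(e) allowed
(f) allowed
(g) allowed
(h) allowed
(i) allowed
Total allowed: 6 of 9.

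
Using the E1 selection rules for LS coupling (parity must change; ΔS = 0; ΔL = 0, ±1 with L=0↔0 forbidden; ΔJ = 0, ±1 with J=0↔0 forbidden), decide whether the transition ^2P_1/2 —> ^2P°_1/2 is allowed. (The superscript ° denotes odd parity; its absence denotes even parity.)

allowed

ΔS = 0: S: 1/2 → 1/2 — ✓.
ΔL = 0, ±1 (not L=0↔0): L: 1 → 1, ΔL = +0 — ✓.
ΔJ = 0, ±1 (not J=0↔0): J: 1/2 → 1/2, ΔJ = +0 — ✓.
Parity must change: even → odd — ✓.
All four E1 rules are satisfied.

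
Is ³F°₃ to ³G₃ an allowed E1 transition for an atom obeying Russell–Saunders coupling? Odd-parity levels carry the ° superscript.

allowed

Parity must change: odd → even — ✓.
ΔS = 0: S: 1 → 1 — ✓.
ΔL = 0, ±1 (not L=0↔0): L: 3 → 4, ΔL = +1 — ✓.
ΔJ = 0, ±1 (not J=0↔0): J: 3 → 3, ΔJ = +0 — ✓.
All four E1 rules are satisfied.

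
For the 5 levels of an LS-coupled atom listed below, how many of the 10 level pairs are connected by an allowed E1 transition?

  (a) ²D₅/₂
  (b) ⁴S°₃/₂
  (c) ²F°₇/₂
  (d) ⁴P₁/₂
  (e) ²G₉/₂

(a)–(b): forbidden (ΔS, ΔL).
(a)–(c): allowed.
(a)–(d): forbidden (parity, ΔS, ΔJ).
(a)–(e): forbidden (parity, ΔL, ΔJ).
(b)–(c): forbidden (parity, ΔS, ΔL, ΔJ).
(b)–(d): allowed.
(b)–(e): forbidden (ΔS, ΔL, ΔJ).
(c)–(d): forbidden (ΔS, ΔL, ΔJ).
(c)–(e): allowed.
(d)–(e): forbidden (parity, ΔS, ΔL, ΔJ).
Allowed pairs: 3 of 10.

3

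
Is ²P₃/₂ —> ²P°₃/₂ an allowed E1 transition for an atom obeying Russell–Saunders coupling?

allowed

Reading off the term symbols: S 1/2→1/2, L 1→1, J 3/2→3/2, parity even→odd.
ΔS = 0: S: 1/2 → 1/2 — passes.
ΔJ = 0, ±1 (not J=0↔0): J: 3/2 → 3/2, ΔJ = +0 — passes.
Parity must change: even → odd — passes.
ΔL = 0, ±1 (not L=0↔0): L: 1 → 1, ΔL = +0 — passes.
All four E1 rules are satisfied.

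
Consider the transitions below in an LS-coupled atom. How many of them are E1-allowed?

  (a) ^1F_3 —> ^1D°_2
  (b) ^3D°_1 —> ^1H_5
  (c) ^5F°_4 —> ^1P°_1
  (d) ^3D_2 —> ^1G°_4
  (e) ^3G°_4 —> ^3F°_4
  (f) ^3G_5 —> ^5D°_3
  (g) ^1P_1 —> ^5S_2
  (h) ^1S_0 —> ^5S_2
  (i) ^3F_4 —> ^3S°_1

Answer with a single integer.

1

(a) allowed
(b) forbidden (ΔS, ΔL, ΔJ fail)
(c) forbidden (parity, ΔS, ΔL, ΔJ fail)
(d) forbidden (ΔS, ΔL, ΔJ fail)
(e) forbidden (parity fails)
(f) forbidden (ΔS, ΔL, ΔJ fail)
(g) forbidden (parity, ΔS fail)
(h) forbidden (parity, ΔS, ΔL, ΔJ fail)
(i) forbidden (ΔL, ΔJ fail)
Total allowed: 1 of 9.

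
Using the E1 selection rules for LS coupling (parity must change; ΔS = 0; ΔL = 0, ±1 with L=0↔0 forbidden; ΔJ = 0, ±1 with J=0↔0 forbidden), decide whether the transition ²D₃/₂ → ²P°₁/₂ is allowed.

Reading off the term symbols: S 1/2→1/2, L 2→1, J 3/2→1/2, parity even→odd.
ΔJ = 0, ±1 (not J=0↔0): J: 3/2 → 1/2, ΔJ = -1 — passes.
ΔS = 0: S: 1/2 → 1/2 — passes.
Parity must change: even → odd — passes.
ΔL = 0, ±1 (not L=0↔0): L: 2 → 1, ΔL = -1 — passes.
All four E1 rules are satisfied.

allowed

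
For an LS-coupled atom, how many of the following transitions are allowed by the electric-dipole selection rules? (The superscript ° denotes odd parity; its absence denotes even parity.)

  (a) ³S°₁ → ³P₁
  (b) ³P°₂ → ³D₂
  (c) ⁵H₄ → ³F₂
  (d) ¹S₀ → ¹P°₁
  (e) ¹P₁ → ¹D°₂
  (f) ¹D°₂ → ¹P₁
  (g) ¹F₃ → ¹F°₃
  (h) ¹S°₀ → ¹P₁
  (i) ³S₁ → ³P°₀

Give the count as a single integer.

8

(a) allowed
(b) allowed
(c) forbidden (parity, ΔS, ΔL, ΔJ fail)
(d) allowed
(e) allowed
(f) allowed
(g) allowed
(h) allowed
(i) allowed
Total allowed: 8 of 9.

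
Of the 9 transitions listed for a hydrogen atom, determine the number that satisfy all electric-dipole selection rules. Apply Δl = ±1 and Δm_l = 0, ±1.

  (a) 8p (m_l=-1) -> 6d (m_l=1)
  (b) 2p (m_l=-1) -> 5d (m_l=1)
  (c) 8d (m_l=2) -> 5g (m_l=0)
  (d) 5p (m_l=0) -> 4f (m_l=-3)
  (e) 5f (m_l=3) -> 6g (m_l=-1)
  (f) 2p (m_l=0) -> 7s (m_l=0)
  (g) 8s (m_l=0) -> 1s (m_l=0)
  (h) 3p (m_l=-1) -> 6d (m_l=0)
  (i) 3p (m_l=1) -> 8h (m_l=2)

2

(a) forbidden — Δm_l = +2 (E1 requires Δm_l = 0, ±1)
(b) forbidden — Δm_l = +2 (E1 requires Δm_l = 0, ±1)
(c) forbidden — Δl = +2 (E1 requires Δl = ±1); Δm_l = -2 (E1 requires Δm_l = 0, ±1)
(d) forbidden — Δl = +2 (E1 requires Δl = ±1); Δm_l = -3 (E1 requires Δm_l = 0, ±1)
(e) forbidden — Δm_l = -4 (E1 requires Δm_l = 0, ±1)
(f) allowed
(g) forbidden — Δl = +0 (E1 requires Δl = ±1)
(h) allowed
(i) forbidden — Δl = +4 (E1 requires Δl = ±1)
Total allowed: 2 of 9.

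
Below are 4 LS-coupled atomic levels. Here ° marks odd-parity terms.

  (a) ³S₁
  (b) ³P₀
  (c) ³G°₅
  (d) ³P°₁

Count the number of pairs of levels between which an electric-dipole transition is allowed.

(a)–(b): forbidden (parity).
(a)–(c): forbidden (ΔL, ΔJ).
(a)–(d): allowed.
(b)–(c): forbidden (ΔL, ΔJ).
(b)–(d): allowed.
(c)–(d): forbidden (parity, ΔL, ΔJ).
Allowed pairs: 2 of 6.

2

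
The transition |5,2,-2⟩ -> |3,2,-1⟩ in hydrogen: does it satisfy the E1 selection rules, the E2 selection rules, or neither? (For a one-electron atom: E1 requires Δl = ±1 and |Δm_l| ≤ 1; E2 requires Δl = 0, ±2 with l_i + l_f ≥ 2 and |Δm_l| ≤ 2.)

Δl = 2 − 2 = +0; l_i + l_f = 4.
Δm_l = +1.
E1 (Δl = ±1, |Δm_l| ≤ 1): not satisfied.
E2 (Δl = 0,±2, l_i+l_f ≥ 2, |Δm_l| ≤ 2): satisfied.

E2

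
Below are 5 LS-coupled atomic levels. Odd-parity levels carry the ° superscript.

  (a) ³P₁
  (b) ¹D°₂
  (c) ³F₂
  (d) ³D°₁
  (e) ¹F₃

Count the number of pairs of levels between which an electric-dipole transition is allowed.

(a)–(b): forbidden (ΔS).
(a)–(c): forbidden (parity, ΔL).
(a)–(d): allowed.
(a)–(e): forbidden (parity, ΔS, ΔL, ΔJ).
(b)–(c): forbidden (ΔS).
(b)–(d): forbidden (parity, ΔS).
(b)–(e): allowed.
(c)–(d): allowed.
(c)–(e): forbidden (parity, ΔS).
(d)–(e): forbidden (ΔS, ΔJ).
Allowed pairs: 3 of 10.

3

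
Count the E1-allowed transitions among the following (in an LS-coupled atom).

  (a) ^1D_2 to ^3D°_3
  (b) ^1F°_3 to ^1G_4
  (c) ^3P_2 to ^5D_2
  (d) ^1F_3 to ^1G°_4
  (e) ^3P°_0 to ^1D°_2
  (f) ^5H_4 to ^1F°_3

(a) forbidden (ΔS fails)
(b) allowed
(c) forbidden (parity, ΔS fail)
(d) allowed
(e) forbidden (parity, ΔS, ΔJ fail)
(f) forbidden (ΔS, ΔL fail)
Total allowed: 2 of 6.

2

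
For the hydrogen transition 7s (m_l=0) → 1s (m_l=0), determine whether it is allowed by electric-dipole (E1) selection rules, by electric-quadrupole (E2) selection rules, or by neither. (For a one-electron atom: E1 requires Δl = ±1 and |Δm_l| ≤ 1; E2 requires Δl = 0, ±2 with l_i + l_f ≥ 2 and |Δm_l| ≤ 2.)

neither

Δl = 0 − 0 = +0; l_i + l_f = 0.
Δm_l = +0.
E1 (Δl = ±1, |Δm_l| ≤ 1): not satisfied.
E2 (Δl = 0,±2, l_i+l_f ≥ 2, |Δm_l| ≤ 2): not satisfied.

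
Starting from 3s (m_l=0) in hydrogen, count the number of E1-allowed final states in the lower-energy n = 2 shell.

3

E1 requires Δl = ±1, so l_f ∈ {-1, 1}; with 0 ≤ l_f ≤ n_f−1 = 1, the allowed l_f values are {1}.
For l_f = 1: m_f ∈ {m_i−1, m_i, m_i+1} ∩ [−1, 1] = {-1, 0, 1} → 3 states.
Total: 3.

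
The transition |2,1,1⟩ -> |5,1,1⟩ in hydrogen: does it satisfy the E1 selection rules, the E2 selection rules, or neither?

Δl = 1 − 1 = +0; l_i + l_f = 2.
Δm_l = +0.
E1 (Δl = ±1, |Δm_l| ≤ 1): not satisfied.
E2 (Δl = 0,±2, l_i+l_f ≥ 2, |Δm_l| ≤ 2): satisfied.

E2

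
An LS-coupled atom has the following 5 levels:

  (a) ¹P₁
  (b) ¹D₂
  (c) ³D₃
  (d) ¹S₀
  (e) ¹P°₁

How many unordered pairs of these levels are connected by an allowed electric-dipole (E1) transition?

3

(a)–(b): forbidden (parity).
(a)–(c): forbidden (parity, ΔS, ΔJ).
(a)–(d): forbidden (parity).
(a)–(e): allowed.
(b)–(c): forbidden (parity, ΔS).
(b)–(d): forbidden (parity, ΔL, ΔJ).
(b)–(e): allowed.
(c)–(d): forbidden (parity, ΔS, ΔL, ΔJ).
(c)–(e): forbidden (ΔS, ΔJ).
(d)–(e): allowed.
Allowed pairs: 3 of 10.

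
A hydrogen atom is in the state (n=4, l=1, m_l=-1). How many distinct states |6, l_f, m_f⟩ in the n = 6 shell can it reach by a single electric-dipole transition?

E1 requires Δl = ±1, so l_f ∈ {0, 2}; with 0 ≤ l_f ≤ n_f−1 = 5, the allowed l_f values are {0, 2}.
For l_f = 0: m_f ∈ {m_i−1, m_i, m_i+1} ∩ [−0, 0] = {0} → 1 state.
For l_f = 2: m_f ∈ {m_i−1, m_i, m_i+1} ∩ [−2, 2] = {-2, -1, 0} → 3 states.
Total: 4.

4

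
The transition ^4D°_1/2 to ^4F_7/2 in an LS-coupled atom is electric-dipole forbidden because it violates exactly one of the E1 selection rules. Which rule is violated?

the ΔJ = 0, ±1 rule

Initial level: S=3/2, L=2, J=1/2, parity odd. Final level: S=3/2, L=3, J=7/2, parity even.
Parity must change: odd → even — ok.
ΔS = 0: S: 3/2 → 3/2 — ok.
ΔL = 0, ±1 (not L=0↔0): L: 2 → 3, ΔL = +1 — ok.
ΔJ = 0, ±1 (not J=0↔0): J: 1/2 → 7/2, ΔJ = +3 — fails.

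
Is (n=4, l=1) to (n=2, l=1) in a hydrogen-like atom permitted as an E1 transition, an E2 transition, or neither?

Δl = 1 − 1 = +0; l_i + l_f = 2.
E1 (Δl = ±1): not satisfied.
E2 (Δl = 0,±2, l_i+l_f ≥ 2): satisfied.

E2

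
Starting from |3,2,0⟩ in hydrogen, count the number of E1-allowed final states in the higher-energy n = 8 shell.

E1 requires Δl = ±1, so l_f ∈ {1, 3}; with 0 ≤ l_f ≤ n_f−1 = 7, the allowed l_f values are {1, 3}.
For l_f = 1: m_f ∈ {m_i−1, m_i, m_i+1} ∩ [−1, 1] = {-1, 0, 1} → 3 states.
For l_f = 3: m_f ∈ {m_i−1, m_i, m_i+1} ∩ [−3, 3] = {-1, 0, 1} → 3 states.
Total: 6.

6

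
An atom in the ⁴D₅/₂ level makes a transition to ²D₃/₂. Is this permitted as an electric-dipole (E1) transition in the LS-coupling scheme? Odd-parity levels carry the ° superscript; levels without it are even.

ΔL = 0, ±1 (not L=0↔0): L: 2 → 2, ΔL = +0 — passes.
ΔJ = 0, ±1 (not J=0↔0): J: 5/2 → 3/2, ΔJ = -1 — passes.
ΔS = 0: S: 3/2 → 1/2 — fails.
Parity must change: even → even — fails.
Rule(s) violated: parity, ΔS.

forbidden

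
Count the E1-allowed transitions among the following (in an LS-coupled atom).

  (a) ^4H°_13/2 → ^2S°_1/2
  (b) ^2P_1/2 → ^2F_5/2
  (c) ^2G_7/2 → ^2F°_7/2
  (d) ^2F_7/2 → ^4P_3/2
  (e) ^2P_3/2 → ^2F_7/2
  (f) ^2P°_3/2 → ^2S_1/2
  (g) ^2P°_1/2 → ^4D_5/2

(a) forbidden (parity, ΔS, ΔL, ΔJ fail)
(b) forbidden (parity, ΔL, ΔJ fail)
(c) allowed
(d) forbidden (parity, ΔS, ΔL, ΔJ fail)
(e) forbidden (parity, ΔL, ΔJ fail)
(f) allowed
(g) forbidden (ΔS, ΔJ fail)
Total allowed: 2 of 7.

2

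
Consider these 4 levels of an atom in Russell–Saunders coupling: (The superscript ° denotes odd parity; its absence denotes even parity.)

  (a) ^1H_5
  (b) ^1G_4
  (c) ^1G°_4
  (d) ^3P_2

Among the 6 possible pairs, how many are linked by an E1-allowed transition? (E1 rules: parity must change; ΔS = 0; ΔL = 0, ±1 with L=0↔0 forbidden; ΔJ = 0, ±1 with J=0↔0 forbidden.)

2

(a)–(b): forbidden (parity).
(a)–(c): allowed.
(a)–(d): forbidden (parity, ΔS, ΔL, ΔJ).
(b)–(c): allowed.
(b)–(d): forbidden (parity, ΔS, ΔL, ΔJ).
(c)–(d): forbidden (ΔS, ΔL, ΔJ).
Allowed pairs: 2 of 6.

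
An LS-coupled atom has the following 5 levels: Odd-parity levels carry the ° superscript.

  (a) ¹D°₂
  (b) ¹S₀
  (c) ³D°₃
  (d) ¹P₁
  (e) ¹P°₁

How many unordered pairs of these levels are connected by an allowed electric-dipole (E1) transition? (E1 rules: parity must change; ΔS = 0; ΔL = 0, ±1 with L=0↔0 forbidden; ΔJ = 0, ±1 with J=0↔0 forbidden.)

(a)–(b): forbidden (ΔL, ΔJ).
(a)–(c): forbidden (parity, ΔS).
(a)–(d): allowed.
(a)–(e): forbidden (parity).
(b)–(c): forbidden (ΔS, ΔL, ΔJ).
(b)–(d): forbidden (parity).
(b)–(e): allowed.
(c)–(d): forbidden (ΔS, ΔJ).
(c)–(e): forbidden (parity, ΔS, ΔJ).
(d)–(e): allowed.
Allowed pairs: 3 of 10.

3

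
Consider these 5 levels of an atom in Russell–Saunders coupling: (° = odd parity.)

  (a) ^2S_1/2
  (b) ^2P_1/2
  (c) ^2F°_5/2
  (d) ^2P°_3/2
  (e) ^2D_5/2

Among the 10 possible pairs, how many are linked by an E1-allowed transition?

(a)–(b): forbidden (parity).
(a)–(c): forbidden (ΔL, ΔJ).
(a)–(d): allowed.
(a)–(e): forbidden (parity, ΔL, ΔJ).
(b)–(c): forbidden (ΔL, ΔJ).
(b)–(d): allowed.
(b)–(e): forbidden (parity, ΔJ).
(c)–(d): forbidden (parity, ΔL).
(c)–(e): allowed.
(d)–(e): allowed.
Allowed pairs: 4 of 10.

4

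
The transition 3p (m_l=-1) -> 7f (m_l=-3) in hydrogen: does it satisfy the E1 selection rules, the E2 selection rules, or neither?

Δl = 3 − 1 = +2; l_i + l_f = 4.
Δm_l = -2.
E1 (Δl = ±1, |Δm_l| ≤ 1): not satisfied.
E2 (Δl = 0,±2, l_i+l_f ≥ 2, |Δm_l| ≤ 2): satisfied.

E2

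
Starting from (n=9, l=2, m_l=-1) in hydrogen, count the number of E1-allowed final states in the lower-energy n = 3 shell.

E1 requires Δl = ±1, so l_f ∈ {1, 3}; with 0 ≤ l_f ≤ n_f−1 = 2, the allowed l_f values are {1}.
For l_f = 1: m_f ∈ {m_i−1, m_i, m_i+1} ∩ [−1, 1] = {-1, 0} → 2 states.
Total: 2.

2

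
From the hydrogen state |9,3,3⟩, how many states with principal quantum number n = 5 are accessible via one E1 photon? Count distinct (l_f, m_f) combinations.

4

E1 requires Δl = ±1, so l_f ∈ {2, 4}; with 0 ≤ l_f ≤ n_f−1 = 4, the allowed l_f values are {2, 4}.
For l_f = 2: m_f ∈ {m_i−1, m_i, m_i+1} ∩ [−2, 2] = {2} → 1 state.
For l_f = 4: m_f ∈ {m_i−1, m_i, m_i+1} ∩ [−4, 4] = {2, 3, 4} → 3 states.
Total: 4.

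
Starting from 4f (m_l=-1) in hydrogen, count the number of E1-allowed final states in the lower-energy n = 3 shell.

E1 requires Δl = ±1, so l_f ∈ {2, 4}; with 0 ≤ l_f ≤ n_f−1 = 2, the allowed l_f values are {2}.
For l_f = 2: m_f ∈ {m_i−1, m_i, m_i+1} ∩ [−2, 2] = {-2, -1, 0} → 3 states.
Total: 3.

3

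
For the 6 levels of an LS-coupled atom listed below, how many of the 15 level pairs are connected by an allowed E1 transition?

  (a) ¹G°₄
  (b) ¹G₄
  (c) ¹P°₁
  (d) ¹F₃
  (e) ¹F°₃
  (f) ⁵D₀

(a)–(b): allowed.
(a)–(c): forbidden (parity, ΔL, ΔJ).
(a)–(d): allowed.
(a)–(e): forbidden (parity).
(a)–(f): forbidden (ΔS, ΔL, ΔJ).
(b)–(c): forbidden (ΔL, ΔJ).
(b)–(d): forbidden (parity).
(b)–(e): allowed.
(b)–(f): forbidden (parity, ΔS, ΔL, ΔJ).
(c)–(d): forbidden (ΔL, ΔJ).
(c)–(e): forbidden (parity, ΔL, ΔJ).
(c)–(f): forbidden (ΔS).
(d)–(e): allowed.
(d)–(f): forbidden (parity, ΔS, ΔJ).
(e)–(f): forbidden (ΔS, ΔJ).
Allowed pairs: 4 of 15.

4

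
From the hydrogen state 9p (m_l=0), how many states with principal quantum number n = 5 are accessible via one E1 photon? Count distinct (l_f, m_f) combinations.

E1 requires Δl = ±1, so l_f ∈ {0, 2}; with 0 ≤ l_f ≤ n_f−1 = 4, the allowed l_f values are {0, 2}.
For l_f = 0: m_f ∈ {m_i−1, m_i, m_i+1} ∩ [−0, 0] = {0} → 1 state.
For l_f = 2: m_f ∈ {m_i−1, m_i, m_i+1} ∩ [−2, 2] = {-1, 0, 1} → 3 states.
Total: 4.

4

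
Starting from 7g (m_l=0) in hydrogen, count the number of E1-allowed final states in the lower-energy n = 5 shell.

3

E1 requires Δl = ±1, so l_f ∈ {3, 5}; with 0 ≤ l_f ≤ n_f−1 = 4, the allowed l_f values are {3}.
For l_f = 3: m_f ∈ {m_i−1, m_i, m_i+1} ∩ [−3, 3] = {-1, 0, 1} → 3 states.
Total: 3.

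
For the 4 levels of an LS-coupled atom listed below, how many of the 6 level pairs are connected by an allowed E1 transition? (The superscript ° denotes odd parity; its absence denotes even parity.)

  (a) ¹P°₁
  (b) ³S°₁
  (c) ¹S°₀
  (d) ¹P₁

(a)–(b): forbidden (parity, ΔS).
(a)–(c): forbidden (parity).
(a)–(d): allowed.
(b)–(c): forbidden (parity, ΔS, ΔL).
(b)–(d): forbidden (ΔS).
(c)–(d): allowed.
Allowed pairs: 2 of 6.

2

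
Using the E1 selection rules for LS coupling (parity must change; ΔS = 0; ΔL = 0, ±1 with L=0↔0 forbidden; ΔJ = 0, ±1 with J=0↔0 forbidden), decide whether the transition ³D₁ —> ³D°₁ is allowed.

Reading off the term symbols: S 1→1, L 2→2, J 1→1, parity even→odd.
ΔJ = 0, ±1 (not J=0↔0): J: 1 → 1, ΔJ = +0 — ok.
ΔS = 0: S: 1 → 1 — ok.
Parity must change: even → odd — ok.
ΔL = 0, ±1 (not L=0↔0): L: 2 → 2, ΔL = +0 — ok.
All four E1 rules are satisfied.

allowed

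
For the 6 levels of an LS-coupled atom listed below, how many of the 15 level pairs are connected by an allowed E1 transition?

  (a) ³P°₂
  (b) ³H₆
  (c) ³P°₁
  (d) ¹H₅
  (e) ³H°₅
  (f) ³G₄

(a)–(b): forbidden (ΔL, ΔJ).
(a)–(c): forbidden (parity).
(a)–(d): forbidden (ΔS, ΔL, ΔJ).
(a)–(e): forbidden (parity, ΔL, ΔJ).
(a)–(f): forbidden (ΔL, ΔJ).
(b)–(c): forbidden (ΔL, ΔJ).
(b)–(d): forbidden (parity, ΔS).
(b)–(e): allowed.
(b)–(f): forbidden (parity, ΔJ).
(c)–(d): forbidden (ΔS, ΔL, ΔJ).
(c)–(e): forbidden (parity, ΔL, ΔJ).
(c)–(f): forbidden (ΔL, ΔJ).
(d)–(e): forbidden (ΔS).
(d)–(f): forbidden (parity, ΔS).
(e)–(f): allowed.
Allowed pairs: 2 of 15.

2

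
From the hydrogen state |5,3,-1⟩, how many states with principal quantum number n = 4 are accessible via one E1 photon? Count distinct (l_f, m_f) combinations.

3

E1 requires Δl = ±1, so l_f ∈ {2, 4}; with 0 ≤ l_f ≤ n_f−1 = 3, the allowed l_f values are {2}.
For l_f = 2: m_f ∈ {m_i−1, m_i, m_i+1} ∩ [−2, 2] = {-2, -1, 0} → 3 states.
Total: 3.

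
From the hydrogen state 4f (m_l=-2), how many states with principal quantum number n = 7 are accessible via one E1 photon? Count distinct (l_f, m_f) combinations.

E1 requires Δl = ±1, so l_f ∈ {2, 4}; with 0 ≤ l_f ≤ n_f−1 = 6, the allowed l_f values are {2, 4}.
For l_f = 2: m_f ∈ {m_i−1, m_i, m_i+1} ∩ [−2, 2] = {-2, -1} → 2 states.
For l_f = 4: m_f ∈ {m_i−1, m_i, m_i+1} ∩ [−4, 4] = {-3, -2, -1} → 3 states.
Total: 5.

5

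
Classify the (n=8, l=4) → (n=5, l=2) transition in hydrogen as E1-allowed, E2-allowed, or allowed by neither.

E2

Δl = 2 − 4 = -2; l_i + l_f = 6.
E1 (Δl = ±1): not satisfied.
E2 (Δl = 0,±2, l_i+l_f ≥ 2): satisfied.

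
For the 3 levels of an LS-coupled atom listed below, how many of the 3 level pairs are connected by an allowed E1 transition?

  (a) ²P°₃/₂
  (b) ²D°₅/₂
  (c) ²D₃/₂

2

(a)–(b): forbidden (parity).
(a)–(c): allowed.
(b)–(c): allowed.
Allowed pairs: 2 of 3.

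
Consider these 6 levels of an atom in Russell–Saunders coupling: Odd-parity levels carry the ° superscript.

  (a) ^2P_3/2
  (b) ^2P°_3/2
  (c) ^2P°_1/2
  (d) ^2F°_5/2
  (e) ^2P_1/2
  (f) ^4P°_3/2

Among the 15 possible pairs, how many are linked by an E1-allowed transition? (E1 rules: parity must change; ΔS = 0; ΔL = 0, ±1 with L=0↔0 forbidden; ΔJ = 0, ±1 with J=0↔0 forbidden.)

(a)–(b): allowed.
(a)–(c): allowed.
(a)–(d): forbidden (ΔL).
(a)–(e): forbidden (parity).
(a)–(f): forbidden (ΔS).
(b)–(c): forbidden (parity).
(b)–(d): forbidden (parity, ΔL).
(b)–(e): allowed.
(b)–(f): forbidden (parity, ΔS).
(c)–(d): forbidden (parity, ΔL, ΔJ).
(c)–(e): allowed.
(c)–(f): forbidden (parity, ΔS).
(d)–(e): forbidden (ΔL, ΔJ).
(d)–(f): forbidden (parity, ΔS, ΔL).
(e)–(f): forbidden (ΔS).
Allowed pairs: 4 of 15.

4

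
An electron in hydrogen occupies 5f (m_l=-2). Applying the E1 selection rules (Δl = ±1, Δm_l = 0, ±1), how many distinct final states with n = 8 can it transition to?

E1 requires Δl = ±1, so l_f ∈ {2, 4}; with 0 ≤ l_f ≤ n_f−1 = 7, the allowed l_f values are {2, 4}.
For l_f = 2: m_f ∈ {m_i−1, m_i, m_i+1} ∩ [−2, 2] = {-2, -1} → 2 states.
For l_f = 4: m_f ∈ {m_i−1, m_i, m_i+1} ∩ [−4, 4] = {-3, -2, -1} → 3 states.
Total: 5.

5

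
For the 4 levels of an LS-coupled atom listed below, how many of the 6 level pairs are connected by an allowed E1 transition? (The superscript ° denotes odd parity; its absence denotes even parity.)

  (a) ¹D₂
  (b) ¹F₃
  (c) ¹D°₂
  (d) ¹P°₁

(a)–(b): forbidden (parity).
(a)–(c): allowed.
(a)–(d): allowed.
(b)–(c): allowed.
(b)–(d): forbidden (ΔL, ΔJ).
(c)–(d): forbidden (parity).
Allowed pairs: 3 of 6.

3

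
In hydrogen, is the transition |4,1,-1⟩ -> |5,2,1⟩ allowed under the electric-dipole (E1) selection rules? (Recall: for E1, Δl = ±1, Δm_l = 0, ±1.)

Initial l = 1, final l = 2, so Δl = +1. E1 requires Δl = ±1: satisfied.
Δm_l = 1 − (-1) = +2. E1 requires Δm_l = 0, ±1: violated.
The transition is electric-dipole forbidden.

forbidden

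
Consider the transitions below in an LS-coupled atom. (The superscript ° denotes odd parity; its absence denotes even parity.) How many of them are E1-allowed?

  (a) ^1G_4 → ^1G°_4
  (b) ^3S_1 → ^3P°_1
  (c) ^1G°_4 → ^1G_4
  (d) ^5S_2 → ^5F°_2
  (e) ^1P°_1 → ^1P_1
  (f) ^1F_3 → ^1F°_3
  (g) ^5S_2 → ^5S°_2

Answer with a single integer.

5

(a) allowed
(b) allowed
(c) allowed
(d) forbidden (ΔL fails)
(e) allowed
(f) allowed
(g) forbidden (ΔL fails)
Total allowed: 5 of 7.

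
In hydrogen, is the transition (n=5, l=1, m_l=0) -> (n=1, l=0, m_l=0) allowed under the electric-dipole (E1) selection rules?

Initial l = 1, final l = 0, so Δl = -1. E1 requires Δl = ±1: passes.
Δm_l = 0 − (0) = +0. E1 requires Δm_l = 0, ±1: passes.
All E1 selection rules are satisfied.

allowed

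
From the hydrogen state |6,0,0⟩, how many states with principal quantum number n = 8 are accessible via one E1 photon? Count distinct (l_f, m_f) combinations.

E1 requires Δl = ±1, so l_f ∈ {-1, 1}; with 0 ≤ l_f ≤ n_f−1 = 7, the allowed l_f values are {1}.
For l_f = 1: m_f ∈ {m_i−1, m_i, m_i+1} ∩ [−1, 1] = {-1, 0, 1} → 3 states.
Total: 3.

3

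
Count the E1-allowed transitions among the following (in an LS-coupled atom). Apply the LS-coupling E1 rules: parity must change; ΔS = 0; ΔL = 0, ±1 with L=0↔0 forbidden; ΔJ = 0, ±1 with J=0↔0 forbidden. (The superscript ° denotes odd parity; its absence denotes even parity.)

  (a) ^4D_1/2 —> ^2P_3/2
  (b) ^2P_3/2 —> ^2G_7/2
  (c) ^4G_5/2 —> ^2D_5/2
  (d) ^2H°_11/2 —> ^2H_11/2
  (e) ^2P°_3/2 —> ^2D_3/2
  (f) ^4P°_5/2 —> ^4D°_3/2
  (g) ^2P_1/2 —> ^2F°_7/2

(a) forbidden (parity, ΔS fail)
(b) forbidden (parity, ΔL, ΔJ fail)
(c) forbidden (parity, ΔS, ΔL fail)
(d) allowed
(e) allowed
(f) forbidden (parity fails)
(g) forbidden (ΔL, ΔJ fail)
Total allowed: 2 of 7.

2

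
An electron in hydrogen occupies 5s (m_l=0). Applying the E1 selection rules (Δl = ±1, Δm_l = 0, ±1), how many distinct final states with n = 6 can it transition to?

3

E1 requires Δl = ±1, so l_f ∈ {-1, 1}; with 0 ≤ l_f ≤ n_f−1 = 5, the allowed l_f values are {1}.
For l_f = 1: m_f ∈ {m_i−1, m_i, m_i+1} ∩ [−1, 1] = {-1, 0, 1} → 3 states.
Total: 3.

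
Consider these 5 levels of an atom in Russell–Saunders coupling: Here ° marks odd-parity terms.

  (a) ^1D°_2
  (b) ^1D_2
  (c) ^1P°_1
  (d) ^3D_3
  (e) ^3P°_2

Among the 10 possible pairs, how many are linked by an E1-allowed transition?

3

(a)–(b): allowed.
(a)–(c): forbidden (parity).
(a)–(d): forbidden (ΔS).
(a)–(e): forbidden (parity, ΔS).
(b)–(c): allowed.
(b)–(d): forbidden (parity, ΔS).
(b)–(e): forbidden (ΔS).
(c)–(d): forbidden (ΔS, ΔJ).
(c)–(e): forbidden (parity, ΔS).
(d)–(e): allowed.
Allowed pairs: 3 of 10.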